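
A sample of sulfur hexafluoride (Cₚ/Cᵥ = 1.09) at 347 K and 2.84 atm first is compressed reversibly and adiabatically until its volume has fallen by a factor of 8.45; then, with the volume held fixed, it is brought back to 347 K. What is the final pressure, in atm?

P₃ ≈ 24.0 atm

Adiabatic step (PV^γ = const): P₂ = 2.84×8.45^(1.09) = 29.08 atm; T₂ = 347×8.45^(0.09) = 420.5 K.
Isochoric: P₃ = P₂(T₃/T₂) = 29.08 × (347/420.5) = 24 atm.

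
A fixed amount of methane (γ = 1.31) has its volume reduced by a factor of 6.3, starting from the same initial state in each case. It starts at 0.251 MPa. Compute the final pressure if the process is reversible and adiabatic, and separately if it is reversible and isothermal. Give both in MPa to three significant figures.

Isothermal: P₂ = P₁(V₁/V₂) = 0.251×6.3 = 1.581 MPa.
Adiabatic: P₂ = P₁(V₁/V₂)^γ = 0.251×6.3^(1.31) = 2.798 MPa.

adiabatic: 2.80 MPa; isothermal: 1.58 MPa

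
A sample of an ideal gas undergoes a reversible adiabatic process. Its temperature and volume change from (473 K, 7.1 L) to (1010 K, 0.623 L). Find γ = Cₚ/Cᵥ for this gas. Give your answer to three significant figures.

γ ≈ 1.31

TV^(γ−1) = const ⇒ γ − 1 = ln(T₂/T₁) / ln(V₁/V₂).
γ = 1 + ln(1010/473) / ln(7.1/0.623) = 1.312.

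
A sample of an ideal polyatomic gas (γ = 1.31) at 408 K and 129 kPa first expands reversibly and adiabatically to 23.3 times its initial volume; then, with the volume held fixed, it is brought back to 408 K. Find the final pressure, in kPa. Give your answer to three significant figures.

P₃ ≈ 5.54 kPa

Adiabatic step (PV^γ = const): P₂ = 129×(1/23.3)^(1.31) = 2.086 kPa; T₂ = 408×(1/23.3)^(0.31) = 153.7 K.
Isochoric: P₃ = P₂(T₃/T₂) = 2.086 × (408/153.7) = 5.536 kPa.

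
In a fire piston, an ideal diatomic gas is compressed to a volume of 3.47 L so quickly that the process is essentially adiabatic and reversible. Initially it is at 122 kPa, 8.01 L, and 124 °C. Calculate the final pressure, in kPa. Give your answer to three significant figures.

P₂ ≈ 394 kPa

Adiabatic: P₁V₁^γ = P₂V₂^γ ⇒ P₂ = P₁ (V₁/V₂)^γ.
γ = 7/5 for a diatomic ideal gas.
P₂ = 122 × (8.01/3.47)^(7/5) = 393.5 kPa.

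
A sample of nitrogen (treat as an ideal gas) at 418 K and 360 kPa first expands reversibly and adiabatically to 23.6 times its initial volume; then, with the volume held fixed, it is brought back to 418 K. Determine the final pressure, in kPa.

P₃ ≈ 15.3 kPa

For a diatomic ideal gas γ = 7/5.
Adiabatic step (PV^γ = const): P₂ = 360×(1/23.6)^(7/5) = 4.308 kPa; T₂ = 418×(1/23.6)^(2/5) = 118 K.
Isochoric: P₃ = P₂(T₃/T₂) = 4.308 × (418/118) = 15.25 kPa.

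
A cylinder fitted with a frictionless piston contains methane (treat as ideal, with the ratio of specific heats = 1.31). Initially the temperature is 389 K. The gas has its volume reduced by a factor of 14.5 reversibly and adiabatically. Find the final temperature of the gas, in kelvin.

T₂ ≈ 891 K

For a reversible adiabat TV^(γ−1) is constant, so T₂ = T₁ (V₁/V₂)^(γ−1).
T₂ = 389 × 14.5^(0.31) = 891.2 K.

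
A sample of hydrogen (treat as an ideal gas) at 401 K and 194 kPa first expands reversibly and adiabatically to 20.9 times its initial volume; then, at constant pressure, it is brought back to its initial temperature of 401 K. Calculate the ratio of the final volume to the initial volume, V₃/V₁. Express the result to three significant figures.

V₃/V₁ ≈ 70.5

For a diatomic ideal gas γ = 7/5.
Adiabatic step: V₂/V₁ = 20.9; T₂ = T₁·(1/20.9)^(2/5) = 118.9 K.
Isobaric step: V₃/V₂ = T₃/T₂ = 401/118.9.
V₃/V₁ = (V₂/V₁)(V₃/V₂) = 20.9 × (401/118.9) = 70.5.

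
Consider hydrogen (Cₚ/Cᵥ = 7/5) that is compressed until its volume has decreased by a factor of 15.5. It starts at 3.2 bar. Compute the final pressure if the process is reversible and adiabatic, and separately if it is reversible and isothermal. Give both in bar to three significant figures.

adiabatic: 148 bar; isothermal: 49.6 bar

Isothermal: P₂ = P₁(V₁/V₂) = 3.2×15.5 = 49.6 bar.
Adiabatic: P₂ = P₁(V₁/V₂)^γ = 3.2×15.5^(7/5) = 148.5 bar.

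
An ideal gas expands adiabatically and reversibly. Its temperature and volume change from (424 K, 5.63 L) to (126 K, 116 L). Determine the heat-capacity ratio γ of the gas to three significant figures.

TV^(γ−1) = const ⇒ γ − 1 = ln(T₂/T₁) / ln(V₁/V₂).
γ = 1 + ln(126/424) / ln(5.63/116) = 1.401.

γ ≈ 1.40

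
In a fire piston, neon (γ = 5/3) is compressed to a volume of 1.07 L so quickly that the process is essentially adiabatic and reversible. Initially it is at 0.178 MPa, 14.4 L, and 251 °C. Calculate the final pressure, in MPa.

P₂ ≈ 13.6 MPa

Since PV^γ is constant along a reversible adiabat, P₂ = P₁ (V₁/V₂)^γ.
P₂ = 0.178 × (14.4/1.07)^(5/3) = 13.55 MPa.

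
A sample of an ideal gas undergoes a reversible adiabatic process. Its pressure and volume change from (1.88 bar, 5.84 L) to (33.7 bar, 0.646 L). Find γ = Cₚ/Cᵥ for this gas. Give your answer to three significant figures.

γ ≈ 1.31

PV^γ = const ⇒ γ = ln(P₂/P₁) / ln(V₁/V₂).
γ = ln(33.7/1.88) / ln(5.84/0.646) = 1.311.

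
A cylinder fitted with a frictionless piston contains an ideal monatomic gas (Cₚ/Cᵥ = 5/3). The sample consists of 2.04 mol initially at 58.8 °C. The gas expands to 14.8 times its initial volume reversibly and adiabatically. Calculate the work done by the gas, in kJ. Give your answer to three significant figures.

W ≈ 7.04 kJ

For a reversible adiabat TV^(γ−1) is constant, so T₂ = T₁ (V₁/V₂)^(γ−1).
T₁ = 58.8 °C = 331.9 K.
T₂ = 331.9 × (1/14.8)^(2/3) = 55.07 K.
Q = 0, so ΔU = W_on_gas = nCᵥΔT with Cᵥ = R/(γ−1) = 12.47 J/(mol·K).
ΔU = 2.04 × 12.47 × (55.07 − 331.9) = -7044 J.
Work done by the gas = −ΔU = 7044 J.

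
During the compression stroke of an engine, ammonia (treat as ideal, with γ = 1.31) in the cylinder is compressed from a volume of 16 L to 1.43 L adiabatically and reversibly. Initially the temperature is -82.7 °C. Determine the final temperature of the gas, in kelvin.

T₂ ≈ 403 K

For a reversible adiabat TV^(γ−1) is constant, so T₂ = T₁ (V₁/V₂)^(γ−1).
T₁ = -82.7 °C = 190.4 K.
T₂ = 190.4 × (16/1.43)^(0.31) = 402.6 K.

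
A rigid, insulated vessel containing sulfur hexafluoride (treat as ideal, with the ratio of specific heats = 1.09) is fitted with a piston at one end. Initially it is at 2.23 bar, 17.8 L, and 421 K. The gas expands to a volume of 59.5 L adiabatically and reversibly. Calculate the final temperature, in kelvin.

Adiabatic: T₁V₁^(γ−1) = T₂V₂^(γ−1) ⇒ T₂ = T₁ (V₁/V₂)^(γ−1).
T₂ = 421 × (17.8/59.5)^(0.09) = 377.7 K.

T₂ ≈ 378 K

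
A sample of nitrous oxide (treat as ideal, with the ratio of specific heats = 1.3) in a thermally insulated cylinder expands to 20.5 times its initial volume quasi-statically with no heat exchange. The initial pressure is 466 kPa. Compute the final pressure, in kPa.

Adiabatic: P₁V₁^γ = P₂V₂^γ ⇒ P₂ = P₁ (V₁/V₂)^γ.
P₂ = 466 × (1/20.5)^(1.3) = 9.186 kPa.

P₂ ≈ 9.19 kPa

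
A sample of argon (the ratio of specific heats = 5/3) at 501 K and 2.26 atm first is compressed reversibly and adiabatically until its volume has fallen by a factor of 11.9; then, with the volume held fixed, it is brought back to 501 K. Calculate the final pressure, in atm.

P₃ ≈ 26.9 atm

Adiabatic step (PV^γ = const): P₂ = 2.26×11.9^(5/3) = 140.2 atm; T₂ = 501×11.9^(2/3) = 2611 K.
Isochoric: P₃ = P₂(T₃/T₂) = 140.2 × (501/2611) = 26.89 atm.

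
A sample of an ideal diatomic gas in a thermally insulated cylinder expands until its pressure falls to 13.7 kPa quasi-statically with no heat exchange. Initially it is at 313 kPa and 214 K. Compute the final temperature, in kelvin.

T₂ ≈ 87.5 K

Adiabatic: T₂/T₁ = (P₂/P₁)^((γ−1)/γ).
For a diatomic ideal gas γ = 7/5, so (γ−1)/γ = 2/7.
T₂ = 214 × (13.7/313)^(2/7) = 87.53 K.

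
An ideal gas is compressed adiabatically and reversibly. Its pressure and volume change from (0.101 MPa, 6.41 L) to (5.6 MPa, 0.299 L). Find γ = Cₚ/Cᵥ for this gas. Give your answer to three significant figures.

PV^γ = const ⇒ γ = ln(P₂/P₁) / ln(V₁/V₂).
γ = ln(5.6/0.101) / ln(6.41/0.299) = 1.31.

γ ≈ 1.31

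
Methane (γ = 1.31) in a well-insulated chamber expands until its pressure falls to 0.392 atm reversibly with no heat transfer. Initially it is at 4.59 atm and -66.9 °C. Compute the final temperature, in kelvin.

T₂ ≈ 115 K

Along an adiabat T P^((1−γ)/γ) is constant, so T₂ = T₁ (P₂/P₁)^((γ−1)/γ).
T₁ = -66.9 °C = 206.2 K.
T₂ = 206.2 × (0.392/4.59)^(0.237) = 115.2 K.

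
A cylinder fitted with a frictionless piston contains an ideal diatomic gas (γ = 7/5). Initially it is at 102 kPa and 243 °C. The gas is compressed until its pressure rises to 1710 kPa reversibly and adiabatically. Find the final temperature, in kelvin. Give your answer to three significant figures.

Along an adiabat T P^((1−γ)/γ) is constant, so T₂ = T₁ (P₂/P₁)^((γ−1)/γ).
T₁ = 243 °C = 516.1 K.
T₂ = 516.1 × (1710/102)^(2/7) = 1155 K.

T₂ ≈ 1160 K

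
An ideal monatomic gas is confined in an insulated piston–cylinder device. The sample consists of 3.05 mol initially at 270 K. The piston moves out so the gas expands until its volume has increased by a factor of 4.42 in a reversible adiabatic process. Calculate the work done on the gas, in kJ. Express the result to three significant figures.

For a reversible adiabat TV^(γ−1) is constant, so T₂ = T₁ (V₁/V₂)^(γ−1).
γ = 5/3 for a monatomic ideal gas, so γ−1 = 2/3.
T₂ = 270 × (1/4.42)^(2/3) = 100.2 K.
Q = 0, so ΔU = W_on_gas = nCᵥΔT with Cᵥ = R/(γ−1) = 12.47 J/(mol·K).
ΔU = 3.05 × 12.47 × (100.2 − 270) = -6457 J.

W ≈ -6.46 kJ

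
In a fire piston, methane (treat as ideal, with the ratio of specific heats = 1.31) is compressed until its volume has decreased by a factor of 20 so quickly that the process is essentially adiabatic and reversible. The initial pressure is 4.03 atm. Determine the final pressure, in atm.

P₂ ≈ 204 atm

Since PV^γ is constant along a reversible adiabat, P₂ = P₁ (V₁/V₂)^γ.
P₂ = 4.03 × 20^(1.31) = 204 atm.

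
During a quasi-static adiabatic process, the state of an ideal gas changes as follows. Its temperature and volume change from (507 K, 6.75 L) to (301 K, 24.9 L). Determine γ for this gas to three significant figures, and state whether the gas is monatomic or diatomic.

γ ≈ 1.40; diatomic

TV^(γ−1) = const ⇒ γ − 1 = ln(T₂/T₁) / ln(V₁/V₂).
γ = 1 + ln(301/507) / ln(6.75/24.9) = 1.399.
γ ≈ 1.40 is close to 7/5, so the gas is diatomic.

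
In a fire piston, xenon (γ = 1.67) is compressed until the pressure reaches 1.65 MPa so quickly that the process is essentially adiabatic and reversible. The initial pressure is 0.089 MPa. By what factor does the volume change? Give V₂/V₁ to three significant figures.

From PV^γ = const, V₂/V₁ = (P₁/P₂)^(1/γ).
V₂/V₁ = (0.089/1.65)^(0.599) = 0.174.

V₂/V₁ ≈ 0.174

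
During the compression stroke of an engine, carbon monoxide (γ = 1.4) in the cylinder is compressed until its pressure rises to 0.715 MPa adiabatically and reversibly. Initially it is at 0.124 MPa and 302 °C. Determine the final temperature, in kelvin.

T₂ ≈ 949 K

Along an adiabat T P^((1−γ)/γ) is constant, so T₂ = T₁ (P₂/P₁)^((γ−1)/γ).
T₁ = 302 °C = 575.1 K.
T₂ = 575.1 × (0.715/0.124)^(0.286) = 948.8 K.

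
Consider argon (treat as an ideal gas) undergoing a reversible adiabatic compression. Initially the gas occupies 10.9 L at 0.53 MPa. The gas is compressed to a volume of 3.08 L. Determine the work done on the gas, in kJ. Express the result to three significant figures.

W ≈ 11.5 kJ

γ = 5/3 for a monatomic ideal gas.
P₂ = P₁(V₁/V₂)^γ = 0.53×(10.9/3.08)^(5/3) = 4.356 MPa.
For a reversible adiabat, W_by_gas = (P₁V₁ − P₂V₂)/(γ−1).
W_by = (530000×0.0109 − 4.356×10^6×0.00308) / (2/3) = -11460 J.
W_on_gas = −W_by = 11460 J.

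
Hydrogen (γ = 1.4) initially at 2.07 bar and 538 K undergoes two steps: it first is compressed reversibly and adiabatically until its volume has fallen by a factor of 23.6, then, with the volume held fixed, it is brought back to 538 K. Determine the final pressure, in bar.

P₃ ≈ 48.9 bar

Adiabatic step (PV^γ = const): P₂ = 2.07×23.6^(1.4) = 173 bar; T₂ = 538×23.6^(0.4) = 1905 K.
Isochoric: P₃ = P₂(T₃/T₂) = 173 × (538/1905) = 48.85 bar.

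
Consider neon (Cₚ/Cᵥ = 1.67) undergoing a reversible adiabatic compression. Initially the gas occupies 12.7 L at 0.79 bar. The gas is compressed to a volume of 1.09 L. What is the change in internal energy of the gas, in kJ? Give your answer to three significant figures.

ΔU ≈ 6.26 kJ

P₂ = P₁(V₁/V₂)^γ = 0.79×(12.7/1.09)^(1.67) = 47.7 bar.
For a reversible adiabat, W_by_gas = (P₁V₁ − P₂V₂)/(γ−1).
W_by = (79000×0.0127 − 4.77×10^6×0.00109) / (0.67) = -6262 J.
Q = 0 ⇒ ΔU = −W_by = 6262 J.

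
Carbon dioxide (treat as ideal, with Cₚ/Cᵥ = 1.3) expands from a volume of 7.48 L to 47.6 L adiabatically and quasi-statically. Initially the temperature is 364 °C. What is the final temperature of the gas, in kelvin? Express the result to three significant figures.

Adiabatic: T₁V₁^(γ−1) = T₂V₂^(γ−1) ⇒ T₂ = T₁ (V₁/V₂)^(γ−1).
T₁ = 364 °C = 637.1 K.
T₂ = 637.1 × (7.48/47.6)^(0.3) = 365.7 K.

T₂ ≈ 366 K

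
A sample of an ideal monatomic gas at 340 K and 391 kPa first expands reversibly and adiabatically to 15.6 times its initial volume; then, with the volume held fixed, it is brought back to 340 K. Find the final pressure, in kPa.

P₃ ≈ 25.1 kPa

For a monatomic ideal gas γ = 5/3.
Adiabatic step (PV^γ = const): P₂ = 391×(1/15.6)^(5/3) = 4.015 kPa; T₂ = 340×(1/15.6)^(2/3) = 54.46 K.
Isochoric: P₃ = P₂(T₃/T₂) = 4.015 × (340/54.46) = 25.06 kPa.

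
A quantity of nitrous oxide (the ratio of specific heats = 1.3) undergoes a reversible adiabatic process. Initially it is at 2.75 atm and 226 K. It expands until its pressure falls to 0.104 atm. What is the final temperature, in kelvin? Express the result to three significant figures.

Along an adiabat T P^((1−γ)/γ) is constant, so T₂ = T₁ (P₂/P₁)^((γ−1)/γ).
T₂ = 226 × (0.104/2.75)^(0.231) = 106.1 K.

T₂ ≈ 106 K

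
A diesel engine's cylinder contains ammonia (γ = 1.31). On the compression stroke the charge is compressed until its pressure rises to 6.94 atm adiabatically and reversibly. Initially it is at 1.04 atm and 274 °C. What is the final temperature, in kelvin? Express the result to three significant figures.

T₂ ≈ 857 K

Adiabatic: T₂/T₁ = (P₂/P₁)^((γ−1)/γ).
T₁ = 274 °C = 547.1 K.
T₂ = 547.1 × (6.94/1.04)^(0.237) = 857.4 K.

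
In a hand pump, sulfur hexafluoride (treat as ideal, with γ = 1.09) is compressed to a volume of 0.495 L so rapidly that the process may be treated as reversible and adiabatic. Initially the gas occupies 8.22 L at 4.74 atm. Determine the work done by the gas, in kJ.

P₂ = P₁(V₁/V₂)^γ = 4.74×(8.22/0.495)^(1.09) = 101.4 atm.
For a reversible adiabat, W_by_gas = (P₁V₁ − P₂V₂)/(γ−1).
W_by = (480300×0.00822 − 1.027×10^7×0.000495) / (0.09) = -12620 J.

W ≈ -12.6 kJ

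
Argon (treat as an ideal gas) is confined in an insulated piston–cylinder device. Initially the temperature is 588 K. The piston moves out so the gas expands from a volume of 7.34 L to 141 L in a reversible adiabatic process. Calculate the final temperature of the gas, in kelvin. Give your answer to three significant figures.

For a reversible adiabat TV^(γ−1) is constant, so T₂ = T₁ (V₁/V₂)^(γ−1).
For a monatomic ideal gas γ = 5/3, so γ−1 = 2/3.
T₂ = 588 × (7.34/141)^(2/3) = 81.98 K.

T₂ ≈ 82.0 K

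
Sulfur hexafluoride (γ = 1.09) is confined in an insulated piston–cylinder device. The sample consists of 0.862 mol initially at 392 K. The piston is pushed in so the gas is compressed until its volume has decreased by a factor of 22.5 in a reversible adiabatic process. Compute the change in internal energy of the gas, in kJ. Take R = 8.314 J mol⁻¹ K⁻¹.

Adiabatic: T₁V₁^(γ−1) = T₂V₂^(γ−1) ⇒ T₂ = T₁ (V₁/V₂)^(γ−1).
T₂ = 392 × 22.5^(0.09) = 518.8 K.
Q = 0, so ΔU = W_on_gas = nCᵥΔT with Cᵥ = R/(γ−1) = 92.38 J/(mol·K).
ΔU = 0.862 × 92.38 × (518.8 − 392) = 10100 J.

ΔU ≈ 10.1 kJ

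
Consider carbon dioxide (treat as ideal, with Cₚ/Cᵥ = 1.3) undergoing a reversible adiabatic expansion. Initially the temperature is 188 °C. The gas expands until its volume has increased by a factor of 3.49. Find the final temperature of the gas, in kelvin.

Adiabatic: T₁V₁^(γ−1) = T₂V₂^(γ−1) ⇒ T₂ = T₁ (V₁/V₂)^(γ−1).
T₁ = 188 °C = 461.1 K.
T₂ = 461.1 × (1/3.49)^(0.3) = 317 K.

T₂ ≈ 317 K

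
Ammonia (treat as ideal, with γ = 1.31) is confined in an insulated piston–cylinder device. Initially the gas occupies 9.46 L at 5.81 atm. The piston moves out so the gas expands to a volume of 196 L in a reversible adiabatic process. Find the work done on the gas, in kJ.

P₂ = P₁(V₁/V₂)^γ = 5.81×(9.46/196)^(1.31) = 0.1096 atm.
For a reversible adiabat, W_by_gas = (P₁V₁ − P₂V₂)/(γ−1).
W_by = (588700×0.00946 − 11100×0.196) / (0.31) = 10940 J.
W_on_gas = −W_by = -10940 J.

W ≈ -10.9 kJ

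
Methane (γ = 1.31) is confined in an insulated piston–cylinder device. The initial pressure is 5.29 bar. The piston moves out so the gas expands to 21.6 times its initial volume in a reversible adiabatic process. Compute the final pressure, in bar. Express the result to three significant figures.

Since PV^γ is constant along a reversible adiabat, P₂ = P₁ (V₁/V₂)^γ.
P₂ = 5.29 × (1/21.6)^(1.31) = 0.09448 bar.

P₂ ≈ 0.0945 bar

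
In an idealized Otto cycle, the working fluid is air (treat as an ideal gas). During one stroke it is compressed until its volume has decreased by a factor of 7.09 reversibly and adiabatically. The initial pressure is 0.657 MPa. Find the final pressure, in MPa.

P₂ ≈ 10.2 MPa

Adiabatic: P₁V₁^γ = P₂V₂^γ ⇒ P₂ = P₁ (V₁/V₂)^γ.
For a diatomic ideal gas γ = 7/5.
P₂ = 0.657 × 7.09^(7/5) = 10.2 MPa.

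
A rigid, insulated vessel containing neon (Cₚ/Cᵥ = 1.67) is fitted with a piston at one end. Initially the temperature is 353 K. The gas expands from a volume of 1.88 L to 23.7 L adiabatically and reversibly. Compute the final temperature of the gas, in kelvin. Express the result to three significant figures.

For a reversible adiabat TV^(γ−1) is constant, so T₂ = T₁ (V₁/V₂)^(γ−1).
T₂ = 353 × (1.88/23.7)^(0.67) = 64.62 K.

T₂ ≈ 64.6 K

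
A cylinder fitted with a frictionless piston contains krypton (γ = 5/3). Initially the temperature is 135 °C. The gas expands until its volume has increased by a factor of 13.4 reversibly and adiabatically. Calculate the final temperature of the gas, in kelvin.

T₂ ≈ 72.3 K

For a reversible adiabat TV^(γ−1) is constant, so T₂ = T₁ (V₁/V₂)^(γ−1).
T₁ = 135 °C = 408.1 K.
T₂ = 408.1 × (1/13.4)^(2/3) = 72.35 K.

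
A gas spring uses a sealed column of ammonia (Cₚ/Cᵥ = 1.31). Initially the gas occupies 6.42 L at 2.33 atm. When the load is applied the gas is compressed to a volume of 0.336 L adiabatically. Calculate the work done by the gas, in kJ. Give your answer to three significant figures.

W ≈ -7.31 kJ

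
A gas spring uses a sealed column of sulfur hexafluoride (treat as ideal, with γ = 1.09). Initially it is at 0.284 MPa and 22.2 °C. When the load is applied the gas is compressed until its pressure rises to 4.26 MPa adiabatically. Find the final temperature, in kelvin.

T₂ ≈ 369 K

Along an adiabat T P^((1−γ)/γ) is constant, so T₂ = T₁ (P₂/P₁)^((γ−1)/γ).
T₁ = 22.2 °C = 295.3 K.
T₂ = 295.3 × (4.26/0.284)^(0.0826) = 369.4 K.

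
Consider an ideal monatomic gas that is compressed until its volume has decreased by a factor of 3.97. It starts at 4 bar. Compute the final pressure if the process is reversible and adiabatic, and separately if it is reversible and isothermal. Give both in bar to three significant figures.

adiabatic: 39.8 bar; isothermal: 15.9 bar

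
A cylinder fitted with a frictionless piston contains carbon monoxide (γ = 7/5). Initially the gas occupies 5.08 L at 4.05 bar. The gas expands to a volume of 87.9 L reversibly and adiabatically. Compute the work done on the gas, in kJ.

W ≈ -3.50 kJ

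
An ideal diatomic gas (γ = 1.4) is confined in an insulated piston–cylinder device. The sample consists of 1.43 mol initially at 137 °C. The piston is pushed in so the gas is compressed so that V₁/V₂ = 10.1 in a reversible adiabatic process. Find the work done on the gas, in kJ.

Adiabatic: T₁V₁^(γ−1) = T₂V₂^(γ−1) ⇒ T₂ = T₁ (V₁/V₂)^(γ−1).
T₁ = 137 °C = 410.1 K.
T₂ = 410.1 × 10.1^(0.4) = 1034 K.
Q = 0, so ΔU = W_on_gas = nCᵥΔT with Cᵥ = R/(γ−1) = 20.79 J/(mol·K).
ΔU = 1.43 × 20.79 × (1034 − 410.1) = 18550 J.

W ≈ 18.6 kJ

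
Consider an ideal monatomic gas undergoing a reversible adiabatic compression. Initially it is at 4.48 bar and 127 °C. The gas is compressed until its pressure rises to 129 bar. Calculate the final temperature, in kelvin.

Along an adiabat T P^((1−γ)/γ) is constant, so T₂ = T₁ (P₂/P₁)^((γ−1)/γ).
For a monatomic ideal gas γ = 5/3, so (γ−1)/γ = 2/5.
T₁ = 127 °C = 400.1 K.
T₂ = 400.1 × (129/4.48)^(2/5) = 1534 K.

T₂ ≈ 1530 K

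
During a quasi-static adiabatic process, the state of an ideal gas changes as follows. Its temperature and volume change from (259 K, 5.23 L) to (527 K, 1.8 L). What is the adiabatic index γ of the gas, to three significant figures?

TV^(γ−1) = const ⇒ γ − 1 = ln(T₂/T₁) / ln(V₁/V₂).
γ = 1 + ln(527/259) / ln(5.23/1.8) = 1.666.

γ ≈ 1.67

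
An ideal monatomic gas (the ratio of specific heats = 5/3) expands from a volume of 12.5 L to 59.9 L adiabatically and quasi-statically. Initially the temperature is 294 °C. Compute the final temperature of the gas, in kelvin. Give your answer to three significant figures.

For a reversible adiabat TV^(γ−1) is constant, so T₂ = T₁ (V₁/V₂)^(γ−1).
T₁ = 294 °C = 567.1 K.
T₂ = 567.1 × (12.5/59.9)^(2/3) = 199.5 K.

T₂ ≈ 200 K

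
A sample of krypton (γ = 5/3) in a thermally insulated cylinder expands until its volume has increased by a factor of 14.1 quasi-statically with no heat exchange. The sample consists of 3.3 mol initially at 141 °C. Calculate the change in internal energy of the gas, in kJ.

Adiabatic: T₁V₁^(γ−1) = T₂V₂^(γ−1) ⇒ T₂ = T₁ (V₁/V₂)^(γ−1).
T₁ = 141 °C = 414.1 K.
T₂ = 414.1 × (1/14.1)^(2/3) = 70.96 K.
Q = 0, so ΔU = W_on_gas = nCᵥΔT with Cᵥ = R/(γ−1) = 12.47 J/(mol·K).
ΔU = 3.3 × 12.47 × (70.96 − 414.1) = -14120 J.

ΔU ≈ -14.1 kJ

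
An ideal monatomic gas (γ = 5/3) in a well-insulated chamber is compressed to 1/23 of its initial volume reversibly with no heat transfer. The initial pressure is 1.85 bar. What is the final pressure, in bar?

Since PV^γ is constant along a reversible adiabat, P₂ = P₁ (V₁/V₂)^γ.
P₂ = 1.85 × 23^(5/3) = 344.1 bar.

P₂ ≈ 344 bar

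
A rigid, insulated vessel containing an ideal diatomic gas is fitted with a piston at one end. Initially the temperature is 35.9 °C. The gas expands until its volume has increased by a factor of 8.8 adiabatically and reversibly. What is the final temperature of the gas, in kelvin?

T₂ ≈ 129 K

Adiabatic: T₁V₁^(γ−1) = T₂V₂^(γ−1) ⇒ T₂ = T₁ (V₁/V₂)^(γ−1).
For a diatomic ideal gas γ = 7/5, so γ−1 = 2/5.
T₁ = 35.9 °C = 309 K.
T₂ = 309 × (1/8.8)^(2/5) = 129.5 K.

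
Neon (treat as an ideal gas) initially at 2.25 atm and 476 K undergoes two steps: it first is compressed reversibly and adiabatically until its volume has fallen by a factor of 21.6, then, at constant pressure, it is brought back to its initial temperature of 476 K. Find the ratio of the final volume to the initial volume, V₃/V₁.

For a monatomic ideal gas γ = 5/3.
Adiabatic step: V₂/V₁ = 0.0463; T₂ = T₁·21.6^(2/3) = 3692 K.
Isobaric step: V₃/V₂ = T₃/T₂ = 476/3692.
V₃/V₁ = (V₂/V₁)(V₃/V₂) = 0.0463 × (476/3692) = 0.005969.

V₃/V₁ ≈ 0.00597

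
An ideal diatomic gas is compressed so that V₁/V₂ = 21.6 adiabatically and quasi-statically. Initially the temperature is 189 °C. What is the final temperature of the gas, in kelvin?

For a reversible adiabat TV^(γ−1) is constant, so T₂ = T₁ (V₁/V₂)^(γ−1).
For a diatomic ideal gas γ = 7/5, so γ−1 = 2/5.
T₁ = 189 °C = 462.1 K.
T₂ = 462.1 × 21.6^(2/5) = 1580 K.

T₂ ≈ 1580 K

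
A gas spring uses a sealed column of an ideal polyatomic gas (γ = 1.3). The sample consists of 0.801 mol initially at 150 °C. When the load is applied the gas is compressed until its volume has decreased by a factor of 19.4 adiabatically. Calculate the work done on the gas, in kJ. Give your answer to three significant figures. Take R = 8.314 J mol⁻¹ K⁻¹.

W ≈ 13.5 kJ

For a reversible adiabat TV^(γ−1) is constant, so T₂ = T₁ (V₁/V₂)^(γ−1).
T₁ = 150 °C = 423.1 K.
T₂ = 423.1 × 19.4^(0.3) = 1030 K.
Q = 0, so ΔU = W_on_gas = nCᵥΔT with Cᵥ = R/(γ−1) = 27.71 J/(mol·K).
ΔU = 0.801 × 27.71 × (1030 − 423.1) = 13470 J.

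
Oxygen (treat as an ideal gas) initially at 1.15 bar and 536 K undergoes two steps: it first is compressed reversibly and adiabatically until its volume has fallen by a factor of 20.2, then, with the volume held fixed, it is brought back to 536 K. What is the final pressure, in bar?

P₃ ≈ 23.2 bar

For a diatomic ideal gas γ = 7/5.
Adiabatic step (PV^γ = const): P₂ = 1.15×20.2^(7/5) = 77.3 bar; T₂ = 536×20.2^(2/5) = 1784 K.
Isochoric: P₃ = P₂(T₃/T₂) = 77.3 × (536/1784) = 23.23 bar.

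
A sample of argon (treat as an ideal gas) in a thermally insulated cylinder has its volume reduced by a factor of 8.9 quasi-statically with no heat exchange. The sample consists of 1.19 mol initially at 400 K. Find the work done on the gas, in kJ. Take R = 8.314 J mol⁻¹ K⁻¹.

W ≈ 19.6 kJ

Adiabatic: T₁V₁^(γ−1) = T₂V₂^(γ−1) ⇒ T₂ = T₁ (V₁/V₂)^(γ−1).
γ = 5/3 for a monatomic ideal gas, so γ−1 = 2/3.
T₂ = 400 × 8.9^(2/3) = 1718 K.
Q = 0, so ΔU = W_on_gas = nCᵥΔT with Cᵥ = R/(γ−1) = 12.47 J/(mol·K).
ΔU = 1.19 × 12.47 × (1718 − 400) = 19560 J.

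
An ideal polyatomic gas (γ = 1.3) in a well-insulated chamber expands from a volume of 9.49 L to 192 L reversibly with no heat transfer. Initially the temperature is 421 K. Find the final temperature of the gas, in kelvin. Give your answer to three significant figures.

T₂ ≈ 171 K

For a reversible adiabat TV^(γ−1) is constant, so T₂ = T₁ (V₁/V₂)^(γ−1).
T₂ = 421 × (9.49/192)^(0.3) = 170.8 K.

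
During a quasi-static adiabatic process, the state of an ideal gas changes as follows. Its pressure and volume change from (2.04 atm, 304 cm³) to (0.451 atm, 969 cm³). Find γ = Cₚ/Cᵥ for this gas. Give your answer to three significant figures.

γ ≈ 1.30

PV^γ = const ⇒ γ = ln(P₂/P₁) / ln(V₁/V₂).
γ = ln(0.451/2.04) / ln(304/969) = 1.302.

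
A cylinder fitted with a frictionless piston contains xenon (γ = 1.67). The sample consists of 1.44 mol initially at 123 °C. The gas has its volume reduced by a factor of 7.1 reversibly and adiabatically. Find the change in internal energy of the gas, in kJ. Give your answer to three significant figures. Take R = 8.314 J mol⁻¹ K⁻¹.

ΔU ≈ 19.2 kJ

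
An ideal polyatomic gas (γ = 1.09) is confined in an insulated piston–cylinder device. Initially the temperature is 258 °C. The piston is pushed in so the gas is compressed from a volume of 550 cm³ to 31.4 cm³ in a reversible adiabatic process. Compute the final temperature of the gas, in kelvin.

T₂ ≈ 687 K

Adiabatic: T₁V₁^(γ−1) = T₂V₂^(γ−1) ⇒ T₂ = T₁ (V₁/V₂)^(γ−1).
T₁ = 258 °C = 531.1 K.
T₂ = 531.1 × (550/31.4)^(0.09) = 687.3 K.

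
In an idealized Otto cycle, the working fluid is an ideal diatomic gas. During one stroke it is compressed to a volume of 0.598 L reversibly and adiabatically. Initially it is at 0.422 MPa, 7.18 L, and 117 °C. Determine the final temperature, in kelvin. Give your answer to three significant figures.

For a reversible adiabat TV^(γ−1) is constant, so T₂ = T₁ (V₁/V₂)^(γ−1).
γ = 7/5 for a diatomic ideal gas.
T₁ = 117 °C = 390.1 K.
T₂ = 390.1 × (7.18/0.598)^(2/5) = 1054 K.

T₂ ≈ 1050 K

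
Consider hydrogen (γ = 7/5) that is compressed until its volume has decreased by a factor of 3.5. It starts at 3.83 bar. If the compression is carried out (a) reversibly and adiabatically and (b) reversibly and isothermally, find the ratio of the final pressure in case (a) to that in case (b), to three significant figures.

P_adiabatic / P_isothermal ≈ 1.65

Isothermal: P_b = P₁(V₁/V₂) = 3.83×3.5.
Adiabatic: P_a = P₁(V₁/V₂)^γ = 3.83×3.5^(7/5).
P_a/P_b = (V₁/V₂)^(γ−1) = 3.5^(2/5) = 1.651.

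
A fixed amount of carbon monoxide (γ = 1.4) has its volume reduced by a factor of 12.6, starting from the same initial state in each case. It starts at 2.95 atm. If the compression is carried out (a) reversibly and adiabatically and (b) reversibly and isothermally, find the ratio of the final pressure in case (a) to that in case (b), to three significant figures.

P_adiabatic / P_isothermal ≈ 2.76

Isothermal: P_b = P₁(V₁/V₂) = 2.95×12.6.
Adiabatic: P_a = P₁(V₁/V₂)^γ = 2.95×12.6^(1.4).
P_a/P_b = (V₁/V₂)^(γ−1) = 12.6^(0.4) = 2.755.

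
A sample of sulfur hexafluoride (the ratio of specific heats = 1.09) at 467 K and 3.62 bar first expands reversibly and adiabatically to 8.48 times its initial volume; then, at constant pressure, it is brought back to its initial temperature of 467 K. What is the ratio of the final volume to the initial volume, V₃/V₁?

Adiabatic step: V₂/V₁ = 8.48; T₂ = T₁·(1/8.48)^(0.09) = 385.3 K.
Isobaric step: V₃/V₂ = T₃/T₂ = 467/385.3.
V₃/V₁ = (V₂/V₁)(V₃/V₂) = 8.48 × (467/385.3) = 10.28.

V₃/V₁ ≈ 10.3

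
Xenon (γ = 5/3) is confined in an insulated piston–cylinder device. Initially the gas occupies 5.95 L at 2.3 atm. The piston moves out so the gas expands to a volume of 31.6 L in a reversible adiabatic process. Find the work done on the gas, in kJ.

W ≈ -1.40 kJ

P₂ = P₁(V₁/V₂)^γ = 2.3×(5.95/31.6)^(5/3) = 0.1423 atm.
For a reversible adiabat, W_by_gas = (P₁V₁ − P₂V₂)/(γ−1).
W_by = (233000×0.00595 − 14420×0.0316) / (2/3) = 1397 J.
W_on_gas = −W_by = -1397 J.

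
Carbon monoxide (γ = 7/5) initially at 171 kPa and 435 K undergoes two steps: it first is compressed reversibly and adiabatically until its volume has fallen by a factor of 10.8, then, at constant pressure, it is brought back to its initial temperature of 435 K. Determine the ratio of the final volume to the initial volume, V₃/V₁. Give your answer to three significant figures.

Adiabatic step: V₂/V₁ = 0.09259; T₂ = T₁·10.8^(2/5) = 1127 K.
Isobaric step: V₃/V₂ = T₃/T₂ = 435/1127.
V₃/V₁ = (V₂/V₁)(V₃/V₂) = 0.09259 × (435/1127) = 0.03574.

V₃/V₁ ≈ 0.0357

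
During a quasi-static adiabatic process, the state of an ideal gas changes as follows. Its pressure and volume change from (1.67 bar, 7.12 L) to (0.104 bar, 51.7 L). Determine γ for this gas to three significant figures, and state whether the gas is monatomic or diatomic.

γ ≈ 1.40; diatomic

PV^γ = const ⇒ γ = ln(P₂/P₁) / ln(V₁/V₂).
γ = ln(0.104/1.67) / ln(7.12/51.7) = 1.4.
γ ≈ 1.40 is close to 7/5, so the gas is diatomic.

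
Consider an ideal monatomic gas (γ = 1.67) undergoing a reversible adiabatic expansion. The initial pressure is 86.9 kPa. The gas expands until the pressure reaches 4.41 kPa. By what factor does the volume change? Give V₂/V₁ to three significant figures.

V₂/V₁ ≈ 5.96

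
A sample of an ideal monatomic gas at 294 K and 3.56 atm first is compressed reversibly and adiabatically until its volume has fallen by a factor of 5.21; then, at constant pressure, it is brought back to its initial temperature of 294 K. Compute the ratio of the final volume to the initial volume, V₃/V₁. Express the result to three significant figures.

For a monatomic ideal gas γ = 5/3.
Adiabatic step: V₂/V₁ = 0.1919; T₂ = T₁·5.21^(2/3) = 883.6 K.
Isobaric step: V₃/V₂ = T₃/T₂ = 294/883.6.
V₃/V₁ = (V₂/V₁)(V₃/V₂) = 0.1919 × (294/883.6) = 0.06387.

V₃/V₁ ≈ 0.0639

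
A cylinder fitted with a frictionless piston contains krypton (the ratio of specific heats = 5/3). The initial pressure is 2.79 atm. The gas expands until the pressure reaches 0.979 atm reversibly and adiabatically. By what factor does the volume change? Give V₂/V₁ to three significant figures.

From PV^γ = const, V₂/V₁ = (P₁/P₂)^(1/γ).
V₂/V₁ = (2.79/0.979)^(3/5) = 1.875.

V₂/V₁ ≈ 1.87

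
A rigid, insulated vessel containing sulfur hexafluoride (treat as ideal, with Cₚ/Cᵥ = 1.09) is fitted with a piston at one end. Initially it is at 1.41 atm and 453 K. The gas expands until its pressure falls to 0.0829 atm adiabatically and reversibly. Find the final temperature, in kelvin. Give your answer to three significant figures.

T₂ ≈ 358 K

Along an adiabat T P^((1−γ)/γ) is constant, so T₂ = T₁ (P₂/P₁)^((γ−1)/γ).
T₂ = 453 × (0.0829/1.41)^(0.0826) = 358.5 K.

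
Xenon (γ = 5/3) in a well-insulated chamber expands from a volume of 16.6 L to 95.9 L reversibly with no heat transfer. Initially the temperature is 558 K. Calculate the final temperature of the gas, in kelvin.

Adiabatic: T₁V₁^(γ−1) = T₂V₂^(γ−1) ⇒ T₂ = T₁ (V₁/V₂)^(γ−1).
T₂ = 558 × (16.6/95.9)^(2/3) = 173.3 K.

T₂ ≈ 173 K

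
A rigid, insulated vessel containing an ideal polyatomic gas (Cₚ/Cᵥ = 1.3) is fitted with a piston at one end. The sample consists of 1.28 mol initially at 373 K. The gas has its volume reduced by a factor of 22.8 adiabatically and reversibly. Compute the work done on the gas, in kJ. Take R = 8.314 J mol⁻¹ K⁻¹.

W ≈ 20.6 kJ

Adiabatic: T₁V₁^(γ−1) = T₂V₂^(γ−1) ⇒ T₂ = T₁ (V₁/V₂)^(γ−1).
T₂ = 373 × 22.8^(0.3) = 953 K.
Q = 0, so ΔU = W_on_gas = nCᵥΔT with Cᵥ = R/(γ−1) = 27.71 J/(mol·K).
ΔU = 1.28 × 27.71 × (953 − 373) = 20570 J.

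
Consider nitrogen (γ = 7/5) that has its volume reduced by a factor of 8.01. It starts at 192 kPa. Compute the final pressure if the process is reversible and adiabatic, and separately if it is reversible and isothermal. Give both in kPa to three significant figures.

Isothermal: P₂ = P₁(V₁/V₂) = 192×8.01 = 1538 kPa.
Adiabatic: P₂ = P₁(V₁/V₂)^γ = 192×8.01^(7/5) = 3535 kPa.

adiabatic: 3530 kPa; isothermal: 1540 kPa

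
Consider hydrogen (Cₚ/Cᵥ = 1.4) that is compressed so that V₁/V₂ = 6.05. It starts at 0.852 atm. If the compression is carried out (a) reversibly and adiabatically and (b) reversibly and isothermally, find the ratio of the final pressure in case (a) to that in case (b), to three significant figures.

P_adiabatic / P_isothermal ≈ 2.05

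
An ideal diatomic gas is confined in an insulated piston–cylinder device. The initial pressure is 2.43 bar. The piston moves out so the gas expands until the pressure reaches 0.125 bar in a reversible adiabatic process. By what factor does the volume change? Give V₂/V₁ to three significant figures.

V₂/V₁ ≈ 8.33

From PV^γ = const, V₂/V₁ = (P₁/P₂)^(1/γ).
For a diatomic ideal gas γ = 7/5.
V₂/V₁ = (2.43/0.125)^(5/7) = 8.327.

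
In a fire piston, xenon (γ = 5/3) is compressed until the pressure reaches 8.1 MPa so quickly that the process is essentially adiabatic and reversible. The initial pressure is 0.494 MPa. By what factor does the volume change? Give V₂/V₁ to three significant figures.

V₂/V₁ ≈ 0.187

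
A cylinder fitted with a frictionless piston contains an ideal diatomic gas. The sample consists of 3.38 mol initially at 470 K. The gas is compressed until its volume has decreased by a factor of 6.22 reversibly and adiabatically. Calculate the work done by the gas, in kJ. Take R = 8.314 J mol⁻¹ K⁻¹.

Adiabatic: T₁V₁^(γ−1) = T₂V₂^(γ−1) ⇒ T₂ = T₁ (V₁/V₂)^(γ−1).
γ = 7/5 for a diatomic ideal gas, so γ−1 = 2/5.
T₂ = 470 × 6.22^(2/5) = 976.4 K.
Q = 0, so ΔU = W_on_gas = nCᵥΔT with Cᵥ = R/(γ−1) = 20.79 J/(mol·K).
ΔU = 3.38 × 20.79 × (976.4 − 470) = 35570 J.
Work done by the gas = −ΔU = -35570 J.

W ≈ -35.6 kJ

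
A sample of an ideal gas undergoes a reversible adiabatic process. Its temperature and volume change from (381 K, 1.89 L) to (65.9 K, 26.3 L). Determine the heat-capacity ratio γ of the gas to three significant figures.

TV^(γ−1) = const ⇒ γ − 1 = ln(T₂/T₁) / ln(V₁/V₂).
γ = 1 + ln(65.9/381) / ln(1.89/26.3) = 1.666.

γ ≈ 1.67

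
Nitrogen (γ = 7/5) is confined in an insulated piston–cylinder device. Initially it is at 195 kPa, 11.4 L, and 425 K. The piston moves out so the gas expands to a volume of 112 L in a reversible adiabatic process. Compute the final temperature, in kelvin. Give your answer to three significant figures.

T₂ ≈ 170 K

For a reversible adiabat TV^(γ−1) is constant, so T₂ = T₁ (V₁/V₂)^(γ−1).
T₂ = 425 × (11.4/112)^(2/5) = 170.4 K.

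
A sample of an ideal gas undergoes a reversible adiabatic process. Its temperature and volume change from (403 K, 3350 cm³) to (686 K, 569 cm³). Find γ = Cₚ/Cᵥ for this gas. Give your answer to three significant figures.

γ ≈ 1.30

TV^(γ−1) = const ⇒ γ − 1 = ln(T₂/T₁) / ln(V₁/V₂).
γ = 1 + ln(686/403) / ln(3350/569) = 1.3.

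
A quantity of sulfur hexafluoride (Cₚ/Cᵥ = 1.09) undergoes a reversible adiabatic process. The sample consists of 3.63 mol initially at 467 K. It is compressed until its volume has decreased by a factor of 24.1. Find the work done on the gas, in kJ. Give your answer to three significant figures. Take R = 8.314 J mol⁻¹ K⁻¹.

W ≈ 51.9 kJ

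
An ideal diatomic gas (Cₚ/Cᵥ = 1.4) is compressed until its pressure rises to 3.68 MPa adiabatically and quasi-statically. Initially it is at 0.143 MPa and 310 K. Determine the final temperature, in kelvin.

T₂ ≈ 784 K

Adiabatic: T₂/T₁ = (P₂/P₁)^((γ−1)/γ).
T₂ = 310 × (3.68/0.143)^(0.286) = 784.1 K.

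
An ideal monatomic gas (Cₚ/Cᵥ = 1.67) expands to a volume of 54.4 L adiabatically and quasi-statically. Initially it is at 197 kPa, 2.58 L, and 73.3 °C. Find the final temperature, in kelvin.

Adiabatic: T₁V₁^(γ−1) = T₂V₂^(γ−1) ⇒ T₂ = T₁ (V₁/V₂)^(γ−1).
T₁ = 73.3 °C = 346.4 K.
T₂ = 346.4 × (2.58/54.4)^(0.67) = 44.93 K.

T₂ ≈ 44.9 K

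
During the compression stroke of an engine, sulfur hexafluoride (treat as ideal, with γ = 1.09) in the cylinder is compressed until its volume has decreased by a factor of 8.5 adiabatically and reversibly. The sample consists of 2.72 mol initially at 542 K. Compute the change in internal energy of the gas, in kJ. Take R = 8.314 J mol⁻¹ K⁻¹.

Adiabatic: T₁V₁^(γ−1) = T₂V₂^(γ−1) ⇒ T₂ = T₁ (V₁/V₂)^(γ−1).
T₂ = 542 × 8.5^(0.09) = 657.1 K.
Q = 0, so ΔU = W_on_gas = nCᵥΔT with Cᵥ = R/(γ−1) = 92.38 J/(mol·K).
ΔU = 2.72 × 92.38 × (657.1 − 542) = 28930 J.

ΔU ≈ 28.9 kJ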